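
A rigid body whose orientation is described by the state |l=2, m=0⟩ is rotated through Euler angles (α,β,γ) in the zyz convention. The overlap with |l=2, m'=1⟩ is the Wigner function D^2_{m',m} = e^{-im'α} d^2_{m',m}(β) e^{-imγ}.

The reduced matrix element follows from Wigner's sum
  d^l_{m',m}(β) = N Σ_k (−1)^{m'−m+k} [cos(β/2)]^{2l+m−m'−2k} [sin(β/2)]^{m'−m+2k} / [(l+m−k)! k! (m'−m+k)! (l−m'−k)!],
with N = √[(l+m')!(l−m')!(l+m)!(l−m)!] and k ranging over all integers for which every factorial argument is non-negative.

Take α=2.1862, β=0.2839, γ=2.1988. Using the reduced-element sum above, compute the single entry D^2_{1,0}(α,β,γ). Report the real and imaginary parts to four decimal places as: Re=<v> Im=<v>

D^2_{1,0}(2.1862,0.2839,2.1988) = e^{-i·1·2.1862}·d^2_{1,0}(0.2839)·e^{-i·0·2.1988}. Compute d first:
Half-angle: c=0.989942, s=0.141474. N=√(6·1·2·2)=4.898979
Admissible k: 0..1 (factorial args all ≥0)
  k=0: (−1)^1·4.8990/(2)·0.9899^3·0.1415^1 = -0.336187
  k=1: (−1)^2·4.8990/(2)·0.9899^1·0.1415^3 = +0.006866
d^2_{1,0}(0.2839) = -0.336187 +0.006866 = -0.329321
Phases: e^{-i·(1)·2.1862}=-0.577288-0.816540i, e^{-i·(0)·2.1988}=+1.000000+0.000000i ⇒ D=+0.190113+0.268904i

Re=0.1901 Im=0.2689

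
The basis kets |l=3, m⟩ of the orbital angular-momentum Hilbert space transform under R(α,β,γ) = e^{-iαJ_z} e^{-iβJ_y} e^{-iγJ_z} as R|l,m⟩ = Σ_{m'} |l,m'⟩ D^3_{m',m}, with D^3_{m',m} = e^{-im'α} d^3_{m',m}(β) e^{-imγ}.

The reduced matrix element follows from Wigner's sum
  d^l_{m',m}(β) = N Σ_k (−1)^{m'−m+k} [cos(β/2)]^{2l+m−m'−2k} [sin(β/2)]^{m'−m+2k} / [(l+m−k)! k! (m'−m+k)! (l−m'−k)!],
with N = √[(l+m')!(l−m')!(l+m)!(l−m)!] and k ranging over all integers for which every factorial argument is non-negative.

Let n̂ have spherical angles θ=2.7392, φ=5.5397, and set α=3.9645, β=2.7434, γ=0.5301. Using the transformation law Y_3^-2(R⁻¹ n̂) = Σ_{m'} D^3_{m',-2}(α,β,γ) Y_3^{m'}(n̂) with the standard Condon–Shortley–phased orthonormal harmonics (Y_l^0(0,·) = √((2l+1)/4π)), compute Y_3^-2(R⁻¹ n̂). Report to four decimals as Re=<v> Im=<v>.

Re=0.2015 Im=-0.1376

Need the full column D^3_{m',-2} for m'=−3..3 at α=3.9645, β=2.7434, γ=0.5301.
cos(β/2)=0.197784, sin(β/2)=0.980246
d^3_{-3,-2}: single k=1 term ⇒ +0.000727;  D = +0.000673+0.000274i
d^3_{-2,-2}: k∈[0..1] ⇒ +0.000060 -0.007352 = -0.007292;  D = +0.006611-0.003077i
d^3_{-1,-2}: k∈[0..1] ⇒ -0.000938 +0.046090 = +0.045152;  D = +0.013873-0.042968i
d^3_{0,-2}: k∈[0..1] ⇒ +0.008054 -0.197825 = -0.189771;  D = -0.092741-0.165567i
d^3_{1,-2}: k∈[0..1] ⇒ -0.046090 +0.566063 = +0.519973;  D = -0.505403-0.122231i
d^3_{2,-2}: k∈[0..1] ⇒ +0.180589 -0.887176 = -0.706587;  D = -0.588850+0.390539i
d^3_{3,-2}: single k=0 term ⇒ -0.438471;  D = +0.070841-0.432710i
Y_3^{m'}(θ=2.7392,φ=5.5397) and Σ D·Y over m':
  (+0.0007+0.0003i)·(-0.0154+0.0198i)  (+0.0066-0.0031i)·(-0.0121-0.1437i)  (+0.0139-0.0430i)·(+0.3012+0.2770i)  (-0.0927-0.1656i)·(-0.4234+0.0000i)  (-0.5054-0.1222i)·(-0.3012+0.2770i)  (-0.5889+0.3905i)·(-0.0121+0.1437i)  (+0.0708-0.4327i)·(+0.0154+0.0198i)
Y_3^-2(R⁻¹ n̂) = +0.201544-0.137646i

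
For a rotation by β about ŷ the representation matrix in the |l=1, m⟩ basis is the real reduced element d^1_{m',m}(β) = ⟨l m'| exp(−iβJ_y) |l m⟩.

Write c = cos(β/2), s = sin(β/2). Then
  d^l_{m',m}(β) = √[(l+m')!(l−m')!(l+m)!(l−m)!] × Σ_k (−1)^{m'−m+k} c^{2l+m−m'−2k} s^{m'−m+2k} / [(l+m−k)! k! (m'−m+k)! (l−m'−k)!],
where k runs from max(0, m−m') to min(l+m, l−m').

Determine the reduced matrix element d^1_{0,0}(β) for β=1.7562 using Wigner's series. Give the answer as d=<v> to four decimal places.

d=-0.1843

d^1_{0,0}(β=1.7562) via Wigner's sum:
With c≡cos(β/2)=0.638614 and s≡sin(β/2)=0.769527, N=[1·1·1·1]^{1/2}=1.000000
Admissible k: 0..1 (factorial args all ≥0)
  k=0: (−1)^0·1.0000/(1)·0.6386^2·0.7695^0 = +0.407828
  k=1: (−1)^1·1.0000/(1)·0.6386^0·0.7695^2 = -0.592172
d^1_{0,0}(1.7562) = +0.407828 -0.592172 = -0.184343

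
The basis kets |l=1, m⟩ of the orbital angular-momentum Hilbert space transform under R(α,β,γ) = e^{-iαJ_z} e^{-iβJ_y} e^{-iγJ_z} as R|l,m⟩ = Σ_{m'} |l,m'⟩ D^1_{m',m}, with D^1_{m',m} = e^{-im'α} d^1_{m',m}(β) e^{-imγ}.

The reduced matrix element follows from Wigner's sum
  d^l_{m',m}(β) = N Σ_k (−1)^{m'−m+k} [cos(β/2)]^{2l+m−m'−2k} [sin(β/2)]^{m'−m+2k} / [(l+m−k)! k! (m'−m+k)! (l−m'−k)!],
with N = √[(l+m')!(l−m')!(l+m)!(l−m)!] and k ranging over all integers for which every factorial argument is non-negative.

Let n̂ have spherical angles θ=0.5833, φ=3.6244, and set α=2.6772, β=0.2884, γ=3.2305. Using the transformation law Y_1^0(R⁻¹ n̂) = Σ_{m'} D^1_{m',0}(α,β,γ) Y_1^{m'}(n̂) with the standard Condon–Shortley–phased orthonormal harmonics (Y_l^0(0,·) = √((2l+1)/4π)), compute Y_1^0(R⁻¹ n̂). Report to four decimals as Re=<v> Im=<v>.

Need the full column D^1_{m',0} for m'=−1..1 at α=2.6772, β=0.2884, γ=3.2305.
cos(β/2)=0.989621, sin(β/2)=0.143701
d^1_{-1,0}: single k=1 term ⇒ +0.201114;  D = -0.179815+0.090075i
d^1_{0,0}: k∈[0..1] ⇒ +0.979350 -0.020650 = +0.958700;  D = +0.958700+0.000000i
d^1_{1,0}: single k=0 term ⇒ -0.201114;  D = +0.179815+0.090075i
Y_1^{m'}(θ=0.5833,φ=3.6244) and Σ D·Y over m':
  (-0.1798+0.0901i)·(-0.1685+0.0883i)  (+0.9587+0.0000i)·(+0.4078+0.0000i)  (+0.1798+0.0901i)·(+0.1685+0.0883i)
Y_1^0(R⁻¹ n̂) = +0.435666+0.000000i

Re=0.4357 Im=0.0000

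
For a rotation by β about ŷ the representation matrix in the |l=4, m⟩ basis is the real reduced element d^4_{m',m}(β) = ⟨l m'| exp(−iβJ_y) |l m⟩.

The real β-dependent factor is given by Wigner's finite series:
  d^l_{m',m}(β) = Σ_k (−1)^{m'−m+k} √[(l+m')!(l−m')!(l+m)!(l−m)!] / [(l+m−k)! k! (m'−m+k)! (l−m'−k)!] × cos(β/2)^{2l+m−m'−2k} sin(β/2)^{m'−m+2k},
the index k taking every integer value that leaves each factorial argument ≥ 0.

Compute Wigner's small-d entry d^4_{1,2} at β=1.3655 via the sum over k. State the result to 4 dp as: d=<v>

d^4_{1,2}(β=1.3655) via Wigner's sum:
With c≡cos(β/2)=0.775841 and s≡sin(β/2)=0.630929, N=[120·6·720·2]^{1/2}=1018.233765
k∈{1,2,3} keeps every argument non-negative
  k=1: (−1)^0·1018.2338/(240)·0.7758^7·0.6309^1 = +0.452923
  k=2: (−1)^1·1018.2338/(48)·0.7758^5·0.6309^3 = -1.497649
  k=3: (−1)^2·1018.2338/(72)·0.7758^3·0.6309^5 = +0.660290
d^4_{1,2}(1.3655) = +0.452923 -1.497649 +0.660290 = -0.384436

d=-0.3844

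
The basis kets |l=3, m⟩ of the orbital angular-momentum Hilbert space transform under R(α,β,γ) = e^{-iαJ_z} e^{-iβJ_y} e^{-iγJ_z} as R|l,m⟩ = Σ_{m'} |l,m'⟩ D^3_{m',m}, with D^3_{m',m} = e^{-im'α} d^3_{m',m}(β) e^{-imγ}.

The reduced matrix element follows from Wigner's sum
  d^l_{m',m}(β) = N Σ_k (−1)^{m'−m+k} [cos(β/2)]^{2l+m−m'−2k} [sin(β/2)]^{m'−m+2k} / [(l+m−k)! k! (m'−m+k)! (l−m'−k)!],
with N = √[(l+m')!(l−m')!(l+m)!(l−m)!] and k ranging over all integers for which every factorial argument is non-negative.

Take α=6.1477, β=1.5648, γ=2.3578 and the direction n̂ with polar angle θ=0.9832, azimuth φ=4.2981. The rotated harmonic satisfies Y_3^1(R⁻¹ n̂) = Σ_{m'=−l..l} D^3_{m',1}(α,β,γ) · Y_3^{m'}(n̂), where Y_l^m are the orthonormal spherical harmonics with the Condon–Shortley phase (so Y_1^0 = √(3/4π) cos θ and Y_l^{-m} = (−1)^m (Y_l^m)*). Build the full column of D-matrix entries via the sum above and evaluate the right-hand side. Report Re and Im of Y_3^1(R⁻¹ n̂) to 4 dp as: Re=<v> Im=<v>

Re=-0.0413 Im=0.2310

Need the full column D^3_{m',1} for m'=−3..3 at α=6.1477, β=1.5648, γ=2.3578.
cos(β/2)=0.709224, sin(β/2)=0.704984
d^3_{-3,1}: single k=4 term ⇒ +0.481203;  D = -0.447350-0.177297i
d^3_{-2,1}: k∈[3..4] ⇒ +0.790527 -0.390551 = +0.399975;  D = -0.348524-0.196243i
d^3_{-1,1}: k∈[2..4] ⇒ +0.754470 -0.993968 +0.122765 = -0.116733;  D = +0.093049+0.070488i
d^3_{0,1}: k∈[1..3] ⇒ +0.438213 -1.298968 +0.427828 = -0.432927;  D = +0.306617+0.305634i
d^3_{1,1}: k∈[0..2] ⇒ +0.127262 -1.005960 +0.745476 = -0.133222;  D = +0.080785+0.105933i
d^3_{2,1}: k∈[0..1] ⇒ -0.400032 +0.790527 = +0.390495;  D = -0.192683-0.339646i
d^3_{3,1}: single k=0 term ⇒ +0.487008;  D = -0.180889-0.452168i
Y_3^{m'}(θ=0.9832,φ=4.2981) and Σ D·Y over m':
  (-0.4473-0.1773i)·(+0.2277-0.0775i)  (-0.3485-0.1962i)·(-0.2653-0.2892i)  (+0.0930+0.0705i)·(-0.0581+0.1321i)  (+0.3066+0.3056i)·(-0.3027+0.0000i)  (+0.0808+0.1059i)·(+0.0581+0.1321i)  (-0.1927-0.3396i)·(-0.2653+0.2892i)  (-0.1809-0.4522i)·(-0.2277-0.0775i)
Y_3^1(R⁻¹ n̂) = -0.041254+0.230981i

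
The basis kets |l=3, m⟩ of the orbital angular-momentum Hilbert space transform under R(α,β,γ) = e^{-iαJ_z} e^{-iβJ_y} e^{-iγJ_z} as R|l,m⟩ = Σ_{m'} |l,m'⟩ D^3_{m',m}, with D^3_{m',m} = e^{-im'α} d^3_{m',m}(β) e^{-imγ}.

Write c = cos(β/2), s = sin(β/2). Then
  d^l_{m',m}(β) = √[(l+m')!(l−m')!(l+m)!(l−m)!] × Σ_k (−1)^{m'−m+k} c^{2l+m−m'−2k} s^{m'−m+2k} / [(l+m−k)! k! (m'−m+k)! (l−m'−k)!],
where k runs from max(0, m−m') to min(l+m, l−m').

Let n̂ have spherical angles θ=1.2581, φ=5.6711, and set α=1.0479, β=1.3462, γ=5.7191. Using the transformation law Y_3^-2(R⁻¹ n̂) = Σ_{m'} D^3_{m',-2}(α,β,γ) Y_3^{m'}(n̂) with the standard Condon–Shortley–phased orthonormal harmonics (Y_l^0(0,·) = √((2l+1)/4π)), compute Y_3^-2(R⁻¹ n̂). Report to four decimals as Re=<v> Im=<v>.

Need the full column D^3_{m',-2} for m'=−3..3 at α=1.0479, β=1.3462, γ=5.7191.
cos(β/2)=0.781893, sin(β/2)=0.623413
d^3_{-3,-2}: single k=1 term ⇒ +0.446260;  D = -0.191988+0.402850i
d^3_{-2,-2}: k∈[0..1] ⇒ +0.228499 -0.726291 = -0.497792;  D = -0.282374-0.409953i
d^3_{-1,-2}: k∈[0..1] ⇒ -0.576119 +0.732485 = +0.156367;  D = +0.155863-0.012538i
d^3_{0,-2}: k∈[0..1] ⇒ +0.795612 -0.505776 = +0.289836;  D = +0.124141-0.261904i
d^3_{1,-2}: k∈[0..1] ⇒ -0.732485 +0.232823 = -0.499662;  D = +0.284302+0.410895i
d^3_{2,-2}: k∈[0..1] ⇒ +0.461708 -0.058702 = +0.403006;  D = -0.401639+0.033161i
d^3_{3,-2}: single k=0 term ⇒ -0.180344;  D = +0.076900-0.163127i
Y_3^{m'}(θ=1.2581,φ=5.6711) and Σ D·Y over m':
  (-0.1920+0.4028i)·(-0.0943+0.3468i)  (-0.2824-0.4100i)·(+0.0967+0.2677i)  (+0.1559-0.0125i)·(-0.1326-0.0931i)  (+0.1241-0.2619i)·(-0.2901+0.0000i)  (+0.2843+0.4109i)·(+0.1326-0.0931i)  (-0.4016+0.0332i)·(+0.0967-0.2677i)  (+0.0769-0.1631i)·(+0.0943+0.3468i)
Y_3^-2(R⁻¹ n̂) = +0.012794-0.006648i

Re=0.0128 Im=-0.0066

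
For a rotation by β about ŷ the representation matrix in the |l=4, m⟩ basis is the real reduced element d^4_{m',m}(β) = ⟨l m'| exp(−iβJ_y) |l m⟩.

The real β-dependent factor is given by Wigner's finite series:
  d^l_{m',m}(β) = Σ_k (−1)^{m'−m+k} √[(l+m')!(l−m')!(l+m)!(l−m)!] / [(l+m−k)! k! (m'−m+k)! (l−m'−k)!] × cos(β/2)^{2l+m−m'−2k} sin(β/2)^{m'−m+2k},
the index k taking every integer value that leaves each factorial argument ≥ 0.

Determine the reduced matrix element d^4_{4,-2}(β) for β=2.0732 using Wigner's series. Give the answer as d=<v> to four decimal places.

d=0.5576

d^4_{4,-2}(β=2.0732) via Wigner's sum:
c=cos(2.0732/2)=0.509150, s=sin(2.0732/2)=0.860678; N=√[40320·1·2·720]=7619.763776
k: max(0,(-2)−(4))=0 … min(4+(-2),4−(4))=0
  k=0: (−1)^6·7619.7638/(1440)·0.5091^2·0.8607^6 = +0.557589
d^4_{4,-2}(2.0732) = +0.557589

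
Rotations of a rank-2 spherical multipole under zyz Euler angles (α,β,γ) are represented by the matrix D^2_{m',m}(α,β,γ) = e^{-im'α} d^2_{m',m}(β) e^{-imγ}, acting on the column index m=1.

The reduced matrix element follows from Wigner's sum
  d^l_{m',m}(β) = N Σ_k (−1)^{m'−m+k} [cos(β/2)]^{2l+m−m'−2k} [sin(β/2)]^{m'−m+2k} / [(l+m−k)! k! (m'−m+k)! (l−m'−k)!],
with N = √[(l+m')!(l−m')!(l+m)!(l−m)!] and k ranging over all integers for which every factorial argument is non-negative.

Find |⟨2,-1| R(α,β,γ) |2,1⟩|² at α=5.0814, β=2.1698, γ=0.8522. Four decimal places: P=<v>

P=0.0100

First d^2_{-1,1}(β=2.1698), then the phase factors e^{-i(-1)α} and e^{-i(1)γ}:
c=cos(2.1698/2)=0.467001, s=sin(2.1698/2)=0.884257; N=√[1·6·6·1]=6.000000
k: max(0,(1)−(-1))=2 … min(2+(1),2−(-1))=3
  k=2: (−1)^0·6.0000/(2)·0.4670^2·0.8843^2 = +0.511580
  k=3: (−1)^1·6.0000/(6)·0.4670^0·0.8843^4 = -0.611383
d^2_{-1,1}(2.1698) = +0.511580 -0.611383 = -0.099803
|D^2_{-1,1}|² = |d^2_{-1,1}(β)|² = (-0.099803)² = 0.009961 (the z-rotation phases have unit modulus)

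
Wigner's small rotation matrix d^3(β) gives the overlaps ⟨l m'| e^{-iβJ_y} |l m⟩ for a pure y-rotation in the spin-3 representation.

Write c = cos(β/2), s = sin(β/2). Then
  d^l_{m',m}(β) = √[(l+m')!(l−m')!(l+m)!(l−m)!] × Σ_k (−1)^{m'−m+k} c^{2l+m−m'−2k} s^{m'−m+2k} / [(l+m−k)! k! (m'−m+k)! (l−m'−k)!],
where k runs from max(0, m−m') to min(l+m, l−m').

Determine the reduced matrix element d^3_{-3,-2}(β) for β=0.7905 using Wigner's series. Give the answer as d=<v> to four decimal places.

d=0.6315

d^3_{-3,-2}(β=0.7905) via Wigner's sum:
Half-angle: c=0.922900, s=0.385039. N=√(1·720·1·120)=293.938769
k∈{1} keeps every argument non-negative
  k=1: (−1)^0·293.9388/(120)·0.9229^5·0.3850^1 = +0.631472
d^3_{-3,-2}(0.7905) = +0.631472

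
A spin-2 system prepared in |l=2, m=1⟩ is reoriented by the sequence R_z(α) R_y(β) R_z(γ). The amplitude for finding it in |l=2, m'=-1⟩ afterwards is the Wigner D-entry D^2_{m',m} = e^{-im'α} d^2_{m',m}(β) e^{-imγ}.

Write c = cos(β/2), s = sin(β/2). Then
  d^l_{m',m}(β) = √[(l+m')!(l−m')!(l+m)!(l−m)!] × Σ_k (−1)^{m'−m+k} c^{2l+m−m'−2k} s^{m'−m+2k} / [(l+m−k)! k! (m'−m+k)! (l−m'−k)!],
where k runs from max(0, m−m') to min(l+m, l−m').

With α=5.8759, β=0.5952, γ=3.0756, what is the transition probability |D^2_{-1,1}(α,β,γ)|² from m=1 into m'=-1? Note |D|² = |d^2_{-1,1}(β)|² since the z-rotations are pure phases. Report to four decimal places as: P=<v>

D^2_{-1,1}(5.8759,0.5952,3.0756) = e^{-i·-1·5.8759}·d^2_{-1,1}(0.5952)·e^{-i·1·3.0756}. Compute d first:
c=cos(0.5952/2)=0.956043, s=sin(0.5952/2)=0.293227; N=√[1·6·6·1]=6.000000
k∈{2,3} keeps every argument non-negative
  k=2: (−1)^0·6.0000/(2)·0.9560^2·0.2932^2 = +0.235767
  k=3: (−1)^1·6.0000/(6)·0.9560^0·0.2932^4 = -0.007393
d^2_{-1,1}(0.5952) = +0.235767 -0.007393 = +0.228374
|D^2_{-1,1}|² = |d^2_{-1,1}(β)|² = (+0.228374)² = 0.052155 (the z-rotation phases have unit modulus)

P=0.0522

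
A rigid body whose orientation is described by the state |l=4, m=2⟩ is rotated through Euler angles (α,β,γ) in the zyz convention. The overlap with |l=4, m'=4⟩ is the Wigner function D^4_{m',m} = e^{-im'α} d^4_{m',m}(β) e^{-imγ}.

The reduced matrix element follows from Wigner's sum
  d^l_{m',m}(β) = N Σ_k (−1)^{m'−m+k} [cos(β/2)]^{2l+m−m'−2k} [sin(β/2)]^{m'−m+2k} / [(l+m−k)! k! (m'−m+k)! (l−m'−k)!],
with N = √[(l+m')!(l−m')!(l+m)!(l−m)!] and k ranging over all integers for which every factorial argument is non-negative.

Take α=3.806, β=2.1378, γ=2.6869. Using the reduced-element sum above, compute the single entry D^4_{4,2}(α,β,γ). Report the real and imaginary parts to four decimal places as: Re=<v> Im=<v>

Re=-0.0089 Im=-0.0496

D^4_{4,2}(3.806,2.1378,2.6869) = e^{-i·4·3.806}·d^4_{4,2}(2.1378)·e^{-i·2·2.6869}. Compute d first:
c=cos(2.1378/2)=0.481089, s=sin(2.1378/2)=0.876672; N=√[40320·1·720·2]=7619.763776
k∈{0} keeps every argument non-negative
  k=0: (−1)^2·7619.7638/(1440)·0.4811^6·0.8767^2 = +0.050420
d^4_{4,2}(2.1378) = +0.050420
Phases: e^{-i·(4)·3.806}=-0.885158-0.465291i, e^{-i·(2)·2.6869}=+0.614231+0.789126i ⇒ D=-0.008900-0.049629i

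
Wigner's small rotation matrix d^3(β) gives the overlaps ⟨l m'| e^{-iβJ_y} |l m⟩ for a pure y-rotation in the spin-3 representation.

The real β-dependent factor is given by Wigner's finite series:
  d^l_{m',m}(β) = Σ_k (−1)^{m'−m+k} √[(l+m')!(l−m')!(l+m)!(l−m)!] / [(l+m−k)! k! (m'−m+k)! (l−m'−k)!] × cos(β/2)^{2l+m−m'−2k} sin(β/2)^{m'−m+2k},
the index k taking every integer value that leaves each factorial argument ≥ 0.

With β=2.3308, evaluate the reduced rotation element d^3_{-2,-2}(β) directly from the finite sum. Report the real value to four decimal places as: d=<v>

d^3_{-2,-2}(β=2.3308) via Wigner's sum:
c=cos(2.3308/2)=0.394383, s=sin(2.3308/2)=0.918946; N=√[1·120·1·120]=120.000000
Admissible k: 0..1 (factorial args all ≥0)
  k=0: (−1)^0·120.0000/(120)·0.3944^6·0.9189^0 = +0.003763
  k=1: (−1)^1·120.0000/(24)·0.3944^4·0.9189^2 = -0.102146
d^3_{-2,-2}(2.3308) = +0.003763 -0.102146 = -0.098384

d=-0.0984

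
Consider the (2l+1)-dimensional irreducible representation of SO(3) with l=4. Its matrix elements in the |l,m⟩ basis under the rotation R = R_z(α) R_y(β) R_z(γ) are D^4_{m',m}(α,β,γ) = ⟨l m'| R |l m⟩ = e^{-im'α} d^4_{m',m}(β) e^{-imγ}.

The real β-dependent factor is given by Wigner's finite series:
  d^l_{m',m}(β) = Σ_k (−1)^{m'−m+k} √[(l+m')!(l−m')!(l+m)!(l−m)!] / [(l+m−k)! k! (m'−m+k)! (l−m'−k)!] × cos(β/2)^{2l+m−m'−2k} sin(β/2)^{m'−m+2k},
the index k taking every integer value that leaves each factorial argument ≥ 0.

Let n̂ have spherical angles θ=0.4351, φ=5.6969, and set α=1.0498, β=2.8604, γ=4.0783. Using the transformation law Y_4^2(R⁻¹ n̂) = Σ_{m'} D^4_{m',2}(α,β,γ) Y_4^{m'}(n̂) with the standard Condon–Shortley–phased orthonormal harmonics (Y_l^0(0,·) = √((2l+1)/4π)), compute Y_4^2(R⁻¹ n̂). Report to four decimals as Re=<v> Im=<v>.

Re=0.3220 Im=0.0943

Need the full column D^4_{m',2} for m'=−4..4 at α=1.0498, β=2.8604, γ=4.0783.
cos(β/2)=0.140134, sin(β/2)=0.990133
d^4_{-4,2}: single k=6 term ⇒ +0.097909;  D = -0.067095+0.071305i
d^4_{-3,2}: k∈[5..6] ⇒ +0.029395 -0.489170 = -0.459775;  D = -0.133592-0.439939i
d^4_{-2,2}: k∈[4..6] ⇒ +0.005559 -0.222037 +0.923734 = +0.707256;  D = +0.689242+0.158610i
d^4_{-1,2}: k∈[3..5] ⇒ +0.000742 -0.055552 +0.554667 = +0.499856;  D = +0.339689-0.366698i
d^4_{0,2}: k∈[2..4] ⇒ +0.000070 -0.009376 +0.175536 = +0.166230;  D = -0.049540-0.158676i
d^4_{1,2}: k∈[1..3] ⇒ +0.000004 -0.001113 +0.037035 = +0.035926;  D = -0.035073-0.007783i
d^4_{2,2}: k∈[0..2] ⇒ +0.000000 -0.000089 +0.005559 = +0.005471;  D = -0.003686+0.004042i
d^4_{3,2}: k∈[0..1] ⇒ -0.000004 +0.000589 = +0.000585;  D = +0.000179+0.000557i
d^4_{4,2}: single k=0 term ⇒ +0.000039;  D = +0.000038+0.000008i
Y_4^{m'}(θ=0.4351,φ=5.6969) and Σ D·Y over m':
  (-0.0671+0.0713i)·(-0.0098+0.0100i)  (-0.1336-0.4399i)·(-0.0159+0.0835i)  (+0.6892+0.1586i)·(+0.1096+0.2606i)  (+0.3397-0.3667i)·(+0.4152+0.2758i)  (-0.0495-0.1587i)·(+0.2114+0.0000i)  (-0.0351-0.0078i)·(-0.4152+0.2758i)  (-0.0037+0.0040i)·(+0.1096-0.2606i)  (+0.0002+0.0006i)·(+0.0159+0.0835i)  (+0.0000+0.0000i)·(-0.0098-0.0100i)
Y_4^2(R⁻¹ n̂) = +0.322027+0.094317i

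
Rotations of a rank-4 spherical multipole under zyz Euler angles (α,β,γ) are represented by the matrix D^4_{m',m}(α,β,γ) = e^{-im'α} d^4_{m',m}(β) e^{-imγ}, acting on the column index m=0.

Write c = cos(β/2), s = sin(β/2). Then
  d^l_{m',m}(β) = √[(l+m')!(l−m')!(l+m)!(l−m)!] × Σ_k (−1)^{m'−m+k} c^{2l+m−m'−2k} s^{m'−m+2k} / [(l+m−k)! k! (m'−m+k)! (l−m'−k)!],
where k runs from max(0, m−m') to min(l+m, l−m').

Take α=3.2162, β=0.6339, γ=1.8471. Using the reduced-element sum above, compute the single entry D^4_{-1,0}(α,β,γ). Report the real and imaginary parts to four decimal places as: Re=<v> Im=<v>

Split into d^4_{-1,0}(β=0.6339) × two z-phases.
c=cos(0.6339/2)=0.950190, s=sin(0.6339/2)=0.311670; N=√[6·120·24·24]=643.987578
k∈{1,2,3,4} keeps every argument non-negative
  k=1: (−1)^0·643.9876/(144)·0.9502^7·0.3117^1 = +0.974730
  k=2: (−1)^1·643.9876/(24)·0.9502^5·0.3117^3 = -0.629222
  k=3: (−1)^2·643.9876/(24)·0.9502^3·0.3117^5 = +0.067698
  k=4: (−1)^3·643.9876/(144)·0.9502^1·0.3117^7 = -0.001214
d^4_{-1,0}(0.6339) = +0.974730 -0.629222 +0.067698 -0.001214 = +0.411991
Attach z-rotation phases: D = e^{-i(-1)(3.2162)}·(+0.411991)·e^{-i(0)(1.8471)} = -0.410845-0.030709i

Re=-0.4108 Im=-0.0307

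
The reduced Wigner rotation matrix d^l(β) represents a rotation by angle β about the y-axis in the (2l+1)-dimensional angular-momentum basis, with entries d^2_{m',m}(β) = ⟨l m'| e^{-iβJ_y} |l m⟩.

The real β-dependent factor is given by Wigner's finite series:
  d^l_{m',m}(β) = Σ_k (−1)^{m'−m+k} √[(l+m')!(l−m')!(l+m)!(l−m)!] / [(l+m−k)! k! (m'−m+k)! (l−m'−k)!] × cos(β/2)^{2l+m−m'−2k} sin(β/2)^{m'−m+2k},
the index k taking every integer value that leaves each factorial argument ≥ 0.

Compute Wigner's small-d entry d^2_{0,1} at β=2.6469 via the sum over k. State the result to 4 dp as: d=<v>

d=-0.5118

d^2_{0,1}(β=2.6469) via Wigner's sum:
With c≡cos(β/2)=0.244832 and s≡sin(β/2)=0.969566, N=[2·2·6·1]^{1/2}=4.898979
The bounds max(0,m−m')=1 and min(l+m,l−m')=2 give 2 terms
  k=1: (−1)^0·4.8990/(2)·0.2448^3·0.9696^1 = +0.034854
  k=2: (−1)^1·4.8990/(2)·0.2448^1·0.9696^3 = -0.546607
d^2_{0,1}(2.6469) = +0.034854 -0.546607 = -0.511753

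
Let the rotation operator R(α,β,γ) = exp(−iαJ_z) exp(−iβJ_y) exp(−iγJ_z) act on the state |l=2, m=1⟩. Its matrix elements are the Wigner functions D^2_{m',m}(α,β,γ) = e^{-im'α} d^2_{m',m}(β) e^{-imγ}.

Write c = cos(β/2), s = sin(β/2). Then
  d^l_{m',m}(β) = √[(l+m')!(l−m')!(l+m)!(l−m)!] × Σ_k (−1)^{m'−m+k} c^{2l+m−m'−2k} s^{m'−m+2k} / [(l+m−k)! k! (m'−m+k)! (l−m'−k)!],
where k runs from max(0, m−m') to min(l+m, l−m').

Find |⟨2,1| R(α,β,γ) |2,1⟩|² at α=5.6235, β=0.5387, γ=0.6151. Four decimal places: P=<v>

First d^2_{1,1}(β=0.5387), then the phase factors e^{-i(1)α} and e^{-i(1)γ}:
c=cos(0.5387/2)=0.963944, s=sin(0.5387/2)=0.266105; N=√[6·1·6·1]=6.000000
k: max(0,(1)−(1))=0 … min(2+(1),2−(1))=1
  k=0: (−1)^0·6.0000/(6)·0.9639^4·0.2661^0 = +0.863391
  k=1: (−1)^1·6.0000/(2)·0.9639^2·0.2661^2 = -0.197393
d^2_{1,1}(0.5387) = +0.863391 -0.197393 = +0.665998
|D^2_{1,1}|² = |d^2_{1,1}(β)|² = (+0.665998)² = 0.443553 (the z-rotation phases have unit modulus)

P=0.4436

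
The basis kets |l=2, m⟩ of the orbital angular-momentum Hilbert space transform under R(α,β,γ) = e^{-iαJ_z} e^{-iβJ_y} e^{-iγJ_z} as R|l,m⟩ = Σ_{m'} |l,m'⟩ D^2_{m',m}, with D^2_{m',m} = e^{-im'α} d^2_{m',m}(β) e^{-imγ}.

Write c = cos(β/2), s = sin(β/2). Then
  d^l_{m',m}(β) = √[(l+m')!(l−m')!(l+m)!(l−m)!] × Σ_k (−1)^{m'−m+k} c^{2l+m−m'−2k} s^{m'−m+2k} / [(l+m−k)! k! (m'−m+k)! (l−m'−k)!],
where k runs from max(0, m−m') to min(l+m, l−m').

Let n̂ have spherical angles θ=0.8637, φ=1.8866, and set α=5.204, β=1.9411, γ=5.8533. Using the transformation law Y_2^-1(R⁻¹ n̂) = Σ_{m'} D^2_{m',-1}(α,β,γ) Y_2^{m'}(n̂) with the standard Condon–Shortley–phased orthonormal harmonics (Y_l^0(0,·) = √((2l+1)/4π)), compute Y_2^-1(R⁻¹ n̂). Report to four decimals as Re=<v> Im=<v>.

Re=0.2592 Im=-0.0134

Need the full column D^2_{m',-1} for m'=−2..2 at α=5.204, β=1.9411, γ=5.8533.
cos(β/2)=0.564846, sin(β/2)=0.825197
d^2_{-2,-1}: single k=1 term ⇒ +0.297425;  D = -0.253042-0.156305i
d^2_{-1,-1}: k∈[0..1] ⇒ +0.101793 -0.651772 = -0.549979;  D = -0.033926+0.548931i
d^2_{0,-1}: k∈[0..1] ⇒ -0.364269 +0.777459 = +0.413190;  D = +0.375595-0.172204i
d^2_{1,-1}: k∈[0..1] ⇒ +0.651772 -0.463692 = +0.188080;  D = +0.149807+0.113719i
d^2_{2,-1}: single k=0 term ⇒ -0.634793;  D = +0.099686-0.626917i
Y_2^{m'}(θ=0.8637,φ=1.8866) and Σ D·Y over m':
  (-0.2530-0.1563i)·(-0.1802+0.1318i)  (-0.0339+0.5489i)·(-0.1185-0.3627i)  (+0.3756-0.1722i)·(+0.0839+0.0000i)  (+0.1498+0.1137i)·(+0.1185-0.3627i)  (+0.0997-0.6269i)·(-0.1802-0.1318i)
Y_2^-1(R⁻¹ n̂) = +0.259214-0.013420i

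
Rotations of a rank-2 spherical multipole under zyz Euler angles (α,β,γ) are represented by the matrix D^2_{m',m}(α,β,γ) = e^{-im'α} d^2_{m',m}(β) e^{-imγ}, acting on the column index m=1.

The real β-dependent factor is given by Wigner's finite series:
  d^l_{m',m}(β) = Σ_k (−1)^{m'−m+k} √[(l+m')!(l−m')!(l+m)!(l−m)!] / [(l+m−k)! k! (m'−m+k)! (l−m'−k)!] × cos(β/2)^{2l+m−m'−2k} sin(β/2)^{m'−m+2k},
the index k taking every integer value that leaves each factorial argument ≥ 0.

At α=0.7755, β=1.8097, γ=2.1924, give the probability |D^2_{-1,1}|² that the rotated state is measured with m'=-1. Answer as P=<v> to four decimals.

Split into d^2_{-1,1}(β=1.8097) × two z-phases.
c=cos(1.8097/2)=0.617804, s=sin(1.8097/2)=0.786332; N=√[1·6·6·1]=6.000000
Admissible k: 2..3 (factorial args all ≥0)
  k=2: (−1)^0·6.0000/(2)·0.6178^2·0.7863^2 = +0.708002
  k=3: (−1)^1·6.0000/(6)·0.6178^0·0.7863^4 = -0.382318
d^2_{-1,1}(1.8097) = +0.708002 -0.382318 = +0.325684
|D^2_{-1,1}|² = |d^2_{-1,1}(β)|² = (+0.325684)² = 0.106070 (the z-rotation phases have unit modulus)

P=0.1061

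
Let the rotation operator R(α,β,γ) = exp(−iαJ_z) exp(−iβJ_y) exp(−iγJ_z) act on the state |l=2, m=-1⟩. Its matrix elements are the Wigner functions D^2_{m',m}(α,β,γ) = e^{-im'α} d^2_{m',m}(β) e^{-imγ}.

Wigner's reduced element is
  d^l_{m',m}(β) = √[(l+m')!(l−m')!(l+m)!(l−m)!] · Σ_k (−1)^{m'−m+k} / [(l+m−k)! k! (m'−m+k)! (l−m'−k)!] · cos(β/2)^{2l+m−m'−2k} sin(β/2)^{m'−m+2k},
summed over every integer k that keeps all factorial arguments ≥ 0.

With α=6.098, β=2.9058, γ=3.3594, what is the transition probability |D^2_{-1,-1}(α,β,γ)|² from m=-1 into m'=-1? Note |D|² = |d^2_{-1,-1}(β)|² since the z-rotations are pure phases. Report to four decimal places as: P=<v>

First d^2_{-1,-1}(β=2.9058), then the phase factors e^{-i(-1)α} and e^{-i(-1)γ}:
c=cos(2.9058/2)=0.117623, s=sin(2.9058/2)=0.993058; N=√[1·6·1·6]=6.000000
The bounds max(0,m−m')=0 and min(l+m,l−m')=1 give 2 terms
  k=0: (−1)^0·6.0000/(6)·0.1176^4·0.9931^0 = +0.000191
  k=1: (−1)^1·6.0000/(2)·0.1176^2·0.9931^2 = -0.040932
d^2_{-1,-1}(2.9058) = +0.000191 -0.040932 = -0.040740
|D^2_{-1,-1}|² = |d^2_{-1,-1}(β)|² = (-0.040740)² = 0.001660 (the z-rotation phases have unit modulus)

P=0.0017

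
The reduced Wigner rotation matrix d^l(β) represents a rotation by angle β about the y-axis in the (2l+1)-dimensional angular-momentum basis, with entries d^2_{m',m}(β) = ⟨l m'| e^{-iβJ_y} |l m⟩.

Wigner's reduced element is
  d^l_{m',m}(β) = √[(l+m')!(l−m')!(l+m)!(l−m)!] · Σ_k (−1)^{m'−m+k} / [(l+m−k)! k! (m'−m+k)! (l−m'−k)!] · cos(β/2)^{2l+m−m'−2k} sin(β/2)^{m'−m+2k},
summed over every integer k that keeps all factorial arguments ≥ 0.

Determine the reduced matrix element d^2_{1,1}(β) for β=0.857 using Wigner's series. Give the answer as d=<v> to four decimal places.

d^2_{1,1}(β=0.857) via Wigner's sum:
With c≡cos(β/2)=0.909590 and s≡sin(β/2)=0.415507, N=[6·1·6·1]^{1/2}=6.000000
k∈{0,1} keeps every argument non-negative
  k=0: (−1)^0·6.0000/(6)·0.9096^4·0.4155^0 = +0.684515
  k=1: (−1)^1·6.0000/(2)·0.9096^2·0.4155^2 = -0.428518
d^2_{1,1}(0.857) = +0.684515 -0.428518 = +0.255997

d=0.2560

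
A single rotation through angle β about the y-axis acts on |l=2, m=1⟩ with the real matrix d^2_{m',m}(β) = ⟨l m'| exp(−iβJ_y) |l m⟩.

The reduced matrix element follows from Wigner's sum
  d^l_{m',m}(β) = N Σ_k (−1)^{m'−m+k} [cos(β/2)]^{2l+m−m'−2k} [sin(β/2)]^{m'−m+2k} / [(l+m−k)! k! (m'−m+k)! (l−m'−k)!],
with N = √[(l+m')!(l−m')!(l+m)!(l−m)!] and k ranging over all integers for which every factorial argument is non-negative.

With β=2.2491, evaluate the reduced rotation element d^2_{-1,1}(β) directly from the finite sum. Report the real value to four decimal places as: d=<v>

d^2_{-1,1}(β=2.2491) via Wigner's sum:
c=cos(2.2491/2)=0.431582, s=sin(2.2491/2)=0.902073; N=√[1·6·6·1]=6.000000
k: max(0,(1)−(-1))=2 … min(2+(1),2−(-1))=3
  k=2: (−1)^0·6.0000/(2)·0.4316^2·0.9021^2 = +0.454708
  k=3: (−1)^1·6.0000/(6)·0.4316^0·0.9021^4 = -0.662167
d^2_{-1,1}(2.2491) = +0.454708 -0.662167 = -0.207459

d=-0.2075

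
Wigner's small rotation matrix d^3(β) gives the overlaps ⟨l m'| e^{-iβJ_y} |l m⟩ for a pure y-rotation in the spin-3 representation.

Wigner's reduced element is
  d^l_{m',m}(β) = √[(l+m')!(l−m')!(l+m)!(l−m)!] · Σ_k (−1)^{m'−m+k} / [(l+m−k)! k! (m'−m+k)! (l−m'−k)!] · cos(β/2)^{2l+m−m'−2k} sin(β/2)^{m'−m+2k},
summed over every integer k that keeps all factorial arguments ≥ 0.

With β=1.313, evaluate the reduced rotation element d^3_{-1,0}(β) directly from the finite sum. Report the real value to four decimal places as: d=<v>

d=-0.2826

d^3_{-1,0}(β=1.313) via Wigner's sum:
Half-angle: c=0.792133, s=0.610348. N=√(2·24·6·6)=41.569219
The bounds max(0,m−m')=1 and min(l+m,l−m')=3 give 3 terms
  k=1: (−1)^0·41.5692/(12)·0.7921^5·0.6103^1 = +0.659416
  k=2: (−1)^1·41.5692/(4)·0.7921^3·0.6103^3 = -1.174464
  k=3: (−1)^2·41.5692/(12)·0.7921^1·0.6103^5 = +0.232422
d^3_{-1,0}(1.313) = +0.659416 -1.174464 +0.232422 = -0.282626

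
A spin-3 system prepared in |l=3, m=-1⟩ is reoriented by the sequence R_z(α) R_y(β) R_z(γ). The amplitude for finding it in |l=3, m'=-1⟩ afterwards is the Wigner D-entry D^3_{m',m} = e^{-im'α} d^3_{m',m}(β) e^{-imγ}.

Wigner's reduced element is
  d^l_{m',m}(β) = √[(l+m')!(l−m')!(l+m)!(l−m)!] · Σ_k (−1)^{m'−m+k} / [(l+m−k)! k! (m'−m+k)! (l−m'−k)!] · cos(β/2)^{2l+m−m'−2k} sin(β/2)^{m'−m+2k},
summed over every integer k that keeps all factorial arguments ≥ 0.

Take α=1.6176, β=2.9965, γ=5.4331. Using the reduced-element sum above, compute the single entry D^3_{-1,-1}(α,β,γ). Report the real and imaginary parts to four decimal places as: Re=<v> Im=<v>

Re=0.0223 Im=0.0215

Split into d^3_{-1,-1}(β=2.9965) × two z-phases.
Half-angle: c=0.072483, s=0.997370. N=√(2·24·2·24)=48.000000
k∈{0,1,2} keeps every argument non-negative
  k=0: (−1)^0·48.0000/(48)·0.0725^6·0.9974^0 = +0.000000
  k=1: (−1)^1·48.0000/(6)·0.0725^4·0.9974^2 = -0.000220
  k=2: (−1)^2·48.0000/(8)·0.0725^2·0.9974^4 = +0.031192
d^3_{-1,-1}(2.9965) = +0.000000 -0.000220 +0.031192 = +0.030973
Attach z-rotation phases: D = e^{-i(-1)(1.6176)}·(+0.030973)·e^{-i(-1)(5.4331)} = +0.022289+0.021506i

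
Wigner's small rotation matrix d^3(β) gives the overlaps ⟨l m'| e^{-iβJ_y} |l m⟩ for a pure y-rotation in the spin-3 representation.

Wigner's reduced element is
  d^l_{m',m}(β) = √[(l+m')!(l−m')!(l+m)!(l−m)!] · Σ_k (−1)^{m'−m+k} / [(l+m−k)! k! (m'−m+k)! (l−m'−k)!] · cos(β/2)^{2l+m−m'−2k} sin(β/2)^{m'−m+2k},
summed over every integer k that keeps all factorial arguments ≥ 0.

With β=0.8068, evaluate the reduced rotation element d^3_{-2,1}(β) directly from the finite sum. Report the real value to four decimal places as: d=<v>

d^3_{-2,1}(β=0.8068) via Wigner's sum:
With c≡cos(β/2)=0.919732 and s≡sin(β/2)=0.392548, N=[1·120·24·2]^{1/2}=75.894664
k: max(0,(1)−(-2))=3 … min(3+(1),3−(-2))=4
  k=3: (−1)^0·75.8947/(12)·0.9197^3·0.3925^3 = +0.297640
  k=4: (−1)^1·75.8947/(24)·0.9197^1·0.3925^5 = -0.027110
d^3_{-2,1}(0.8068) = +0.297640 -0.027110 = +0.270530

d=0.2705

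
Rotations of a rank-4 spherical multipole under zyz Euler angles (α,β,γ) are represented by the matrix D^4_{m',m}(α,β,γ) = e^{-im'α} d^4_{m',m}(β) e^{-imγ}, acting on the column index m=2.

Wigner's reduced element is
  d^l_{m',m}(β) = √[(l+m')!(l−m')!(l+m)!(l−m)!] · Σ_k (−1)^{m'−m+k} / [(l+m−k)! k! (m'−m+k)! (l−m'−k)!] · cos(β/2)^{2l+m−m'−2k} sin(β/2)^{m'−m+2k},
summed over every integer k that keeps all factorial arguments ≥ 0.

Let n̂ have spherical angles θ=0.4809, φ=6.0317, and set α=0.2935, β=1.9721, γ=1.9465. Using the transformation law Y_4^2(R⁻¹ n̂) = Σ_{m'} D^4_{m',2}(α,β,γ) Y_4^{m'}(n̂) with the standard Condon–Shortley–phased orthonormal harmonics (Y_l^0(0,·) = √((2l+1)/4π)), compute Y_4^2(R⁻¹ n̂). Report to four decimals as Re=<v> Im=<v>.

Re=0.3218 Im=-0.0880

Need the full column D^4_{m',2} for m'=−4..4 at α=0.2935, β=1.9721, γ=1.9465.
cos(β/2)=0.551988, sin(β/2)=0.833852
d^4_{-4,2}: single k=6 term ⇒ +0.541966;  D = -0.494289-0.222275i
d^4_{-3,2}: k∈[5..6] ⇒ +0.761060 -0.578918 = +0.182143;  D = -0.180627-0.023448i
d^4_{-2,2}: k∈[4..6] ⇒ +0.673233 -1.229064 +0.233729 = -0.322102;  D = +0.317759-0.052718i
d^4_{-1,2}: k∈[3..5] ⇒ +0.420175 -1.438269 +0.656431 = -0.361663;  D = +0.324405-0.159881i
d^4_{0,2}: k∈[2..4] ⇒ +0.186585 -1.135440 +0.971661 = +0.022805;  D = -0.016664+0.015568i
d^4_{1,2}: k∈[1..3] ⇒ +0.055237 -0.630262 +0.958846 = +0.383821;  D = -0.192671+0.331959i
d^4_{2,2}: k∈[0..2] ⇒ +0.008619 -0.236013 +0.673233 = +0.445839;  D = -0.102678+0.433854i
d^4_{3,2}: k∈[0..1] ⇒ -0.048715 +0.333503 = +0.284789;  D = +0.017393+0.284257i
d^4_{4,2}: single k=0 term ⇒ +0.104072;  D = +0.036136+0.097597i
Y_4^{m'}(θ=0.4809,φ=6.0317) and Σ D·Y over m':
  (-0.4943-0.2223i)·(+0.0108+0.0171i)  (-0.1806-0.0234i)·(+0.0800+0.0752i)  (+0.3178-0.0527i)·(+0.2824+0.1553i)  (+0.3244-0.1599i)·(+0.4702+0.1208i)  (-0.0167+0.0156i)·(+0.1104+0.0000i)  (-0.1927+0.3320i)·(-0.4702+0.1208i)  (-0.1027+0.4339i)·(+0.2824-0.1553i)  (+0.0174+0.2843i)·(-0.0800+0.0752i)  (+0.0361+0.0976i)·(+0.0108-0.0171i)
Y_4^2(R⁻¹ n̂) = +0.321850-0.088037i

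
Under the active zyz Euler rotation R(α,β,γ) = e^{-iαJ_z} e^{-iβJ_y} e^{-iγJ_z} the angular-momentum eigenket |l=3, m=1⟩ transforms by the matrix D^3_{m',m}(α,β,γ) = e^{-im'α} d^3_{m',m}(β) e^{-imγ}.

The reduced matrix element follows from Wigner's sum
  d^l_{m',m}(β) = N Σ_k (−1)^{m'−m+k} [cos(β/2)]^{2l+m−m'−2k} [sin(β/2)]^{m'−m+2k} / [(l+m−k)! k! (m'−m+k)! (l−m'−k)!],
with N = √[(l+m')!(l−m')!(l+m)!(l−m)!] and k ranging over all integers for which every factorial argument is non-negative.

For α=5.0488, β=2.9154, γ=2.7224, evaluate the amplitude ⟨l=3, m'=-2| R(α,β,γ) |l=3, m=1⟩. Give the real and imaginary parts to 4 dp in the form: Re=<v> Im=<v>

Re=-0.1551 Im=-0.2988

D^3_{-2,1}(5.0488,2.9154,2.7224) = e^{-i·-2·5.0488}·d^3_{-2,1}(2.9154)·e^{-i·1·2.7224}. Compute d first:
Half-angle: c=0.112855, s=0.993611. N=√(1·120·24·2)=75.894664
Admissible k: 3..4 (factorial args all ≥0)
  k=3: (−1)^0·75.8947/(12)·0.1129^3·0.9936^3 = +0.008918
  k=4: (−1)^1·75.8947/(24)·0.1129^1·0.9936^5 = -0.345625
d^3_{-2,1}(2.9154) = +0.008918 -0.345625 = -0.336707
Phases: e^{-i·(-2)·5.0488}=-0.782066-0.623195i, e^{-i·(1)·2.7224}=-0.913418-0.407023i ⇒ D=-0.155120-0.298847i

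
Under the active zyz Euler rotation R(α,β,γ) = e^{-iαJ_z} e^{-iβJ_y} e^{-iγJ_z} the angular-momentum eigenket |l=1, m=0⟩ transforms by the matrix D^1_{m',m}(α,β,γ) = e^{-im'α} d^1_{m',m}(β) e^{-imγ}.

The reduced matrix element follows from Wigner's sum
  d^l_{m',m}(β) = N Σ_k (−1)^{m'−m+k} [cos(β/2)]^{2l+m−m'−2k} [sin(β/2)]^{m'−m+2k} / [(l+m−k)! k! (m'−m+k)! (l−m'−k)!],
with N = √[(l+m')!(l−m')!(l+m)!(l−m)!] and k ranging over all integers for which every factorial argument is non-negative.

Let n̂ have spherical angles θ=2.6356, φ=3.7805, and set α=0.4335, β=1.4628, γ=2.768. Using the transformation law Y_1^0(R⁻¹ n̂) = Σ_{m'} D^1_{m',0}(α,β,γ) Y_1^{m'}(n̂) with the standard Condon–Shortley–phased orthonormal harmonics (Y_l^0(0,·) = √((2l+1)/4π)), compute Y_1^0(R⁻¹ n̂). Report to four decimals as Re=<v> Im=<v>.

Re=-0.2766 Im=0.0000

Need the full column D^1_{m',0} for m'=−1..1 at α=0.4335, β=1.4628, γ=2.768.
cos(β/2)=0.744240, sin(β/2)=0.667912
d^1_{-1,0}: single k=1 term ⇒ +0.702987;  D = +0.637962+0.295290i
d^1_{0,0}: k∈[0..1] ⇒ +0.553893 -0.446107 = +0.107787;  D = +0.107787+0.000000i
d^1_{1,0}: single k=0 term ⇒ -0.702987;  D = -0.637962+0.295290i
Y_1^{m'}(θ=2.6356,φ=3.7805) and Σ D·Y over m':
  (+0.6380+0.2953i)·(-0.1344+0.0999i)  (+0.1078+0.0000i)·(-0.4274+0.0000i)  (-0.6380+0.2953i)·(+0.1344+0.0999i)
Y_1^0(R⁻¹ n̂) = -0.276550+0.000000i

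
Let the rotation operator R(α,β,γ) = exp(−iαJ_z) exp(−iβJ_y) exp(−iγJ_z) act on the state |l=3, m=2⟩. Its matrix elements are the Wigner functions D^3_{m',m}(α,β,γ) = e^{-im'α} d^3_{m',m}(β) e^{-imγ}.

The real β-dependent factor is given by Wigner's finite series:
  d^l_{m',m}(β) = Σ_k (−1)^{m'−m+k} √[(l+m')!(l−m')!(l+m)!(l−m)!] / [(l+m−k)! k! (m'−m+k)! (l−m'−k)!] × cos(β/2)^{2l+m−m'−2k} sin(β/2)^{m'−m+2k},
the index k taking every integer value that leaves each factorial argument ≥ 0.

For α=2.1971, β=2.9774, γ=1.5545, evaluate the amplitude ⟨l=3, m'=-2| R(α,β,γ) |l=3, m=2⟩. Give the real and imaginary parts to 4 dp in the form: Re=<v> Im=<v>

Re=-0.2667 Im=-0.9084

Split into d^3_{-2,2}(β=2.9774) × two z-phases.
Half-angle: c=0.082004, s=0.996632. N=√(1·120·120·1)=120.000000
The bounds max(0,m−m')=4 and min(l+m,l−m')=5 give 2 terms
  k=4: (−1)^0·120.0000/(24)·0.0820^2·0.9966^4 = +0.033173
  k=5: (−1)^1·120.0000/(120)·0.0820^0·0.9966^6 = -0.979961
d^3_{-2,2}(2.9774) = +0.033173 -0.979961 = -0.946789
Attach z-rotation phases: D = e^{-i(-2)(2.1971)}·(-0.946789)·e^{-i(2)(1.5545)} = -0.266738-0.908438i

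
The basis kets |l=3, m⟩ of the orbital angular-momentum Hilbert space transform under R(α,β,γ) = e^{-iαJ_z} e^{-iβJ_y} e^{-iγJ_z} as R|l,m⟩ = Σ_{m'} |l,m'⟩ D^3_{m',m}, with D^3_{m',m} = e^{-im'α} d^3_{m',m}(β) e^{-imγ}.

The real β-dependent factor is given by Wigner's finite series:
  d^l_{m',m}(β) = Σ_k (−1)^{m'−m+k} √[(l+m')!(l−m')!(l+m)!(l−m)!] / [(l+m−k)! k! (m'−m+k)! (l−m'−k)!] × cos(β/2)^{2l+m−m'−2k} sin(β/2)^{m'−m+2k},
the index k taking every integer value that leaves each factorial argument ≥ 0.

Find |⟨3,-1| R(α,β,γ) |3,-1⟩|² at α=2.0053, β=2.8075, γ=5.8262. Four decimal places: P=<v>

D^3_{-1,-1}(2.0053,2.8075,5.8262) = e^{-i·-1·2.0053}·d^3_{-1,-1}(2.8075)·e^{-i·-1·5.8262}. Compute d first:
With c≡cos(β/2)=0.166271 and s≡sin(β/2)=0.986080, N=[2·24·2·24]^{1/2}=48.000000
The bounds max(0,m−m')=0 and min(l+m,l−m')=2 give 3 terms
  k=0: (−1)^0·48.0000/(48)·0.1663^6·0.9861^0 = +0.000021
  k=1: (−1)^1·48.0000/(6)·0.1663^4·0.9861^2 = -0.005945
  k=2: (−1)^2·48.0000/(8)·0.1663^2·0.9861^4 = +0.156831
d^3_{-1,-1}(2.8075) = +0.000021 -0.005945 +0.156831 = +0.150906
|D^3_{-1,-1}|² = |d^3_{-1,-1}(β)|² = (+0.150906)² = 0.022773 (the z-rotation phases have unit modulus)

P=0.0228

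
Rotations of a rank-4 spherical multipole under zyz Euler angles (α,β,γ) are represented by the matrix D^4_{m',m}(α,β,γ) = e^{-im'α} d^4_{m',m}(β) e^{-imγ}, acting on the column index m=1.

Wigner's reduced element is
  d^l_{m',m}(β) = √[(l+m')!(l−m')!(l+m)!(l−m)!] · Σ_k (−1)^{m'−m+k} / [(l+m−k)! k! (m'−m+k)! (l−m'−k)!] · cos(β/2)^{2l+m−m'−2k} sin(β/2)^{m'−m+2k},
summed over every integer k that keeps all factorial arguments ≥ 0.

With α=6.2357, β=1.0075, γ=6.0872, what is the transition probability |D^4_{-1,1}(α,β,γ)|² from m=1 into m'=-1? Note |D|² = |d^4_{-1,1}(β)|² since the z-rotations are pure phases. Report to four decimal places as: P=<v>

D^4_{-1,1}(6.2357,1.0075,6.0872) = e^{-i·-1·6.2357}·d^4_{-1,1}(1.0075)·e^{-i·1·6.0872}. Compute d first:
With c≡cos(β/2)=0.875779 and s≡sin(β/2)=0.482713, N=[6·120·120·6]^{1/2}=720.000000
k: max(0,(1)−(-1))=2 … min(4+(1),4−(-1))=5
  k=2: (−1)^0·720.0000/(72)·0.8758^6·0.4827^2 = +1.051342
  k=3: (−1)^1·720.0000/(24)·0.8758^4·0.4827^4 = -0.958197
  k=4: (−1)^2·720.0000/(48)·0.8758^2·0.4827^6 = +0.145551
  k=5: (−1)^3·720.0000/(720)·0.8758^0·0.4827^8 = -0.002948
d^4_{-1,1}(1.0075) = +1.051342 -0.958197 +0.145551 -0.002948 = +0.235748
|D^4_{-1,1}|² = |d^4_{-1,1}(β)|² = (+0.235748)² = 0.055577 (the z-rotation phases have unit modulus)

P=0.0556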